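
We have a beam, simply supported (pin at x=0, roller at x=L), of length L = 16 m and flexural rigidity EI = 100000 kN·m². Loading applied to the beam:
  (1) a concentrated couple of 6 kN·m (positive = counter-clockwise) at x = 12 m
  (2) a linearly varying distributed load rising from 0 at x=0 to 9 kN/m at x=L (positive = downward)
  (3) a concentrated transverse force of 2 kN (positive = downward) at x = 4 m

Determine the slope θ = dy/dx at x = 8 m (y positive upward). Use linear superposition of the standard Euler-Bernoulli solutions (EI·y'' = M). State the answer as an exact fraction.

θ(8) = -209/500000 rad

Load 1 — applied couple M₀=6 kN·m at a=12 m (b=L-a=4):
  θ_1 = (M₀x²/(2L)+C₁)/EI  [x≤a] with C₁=M₀(3b²-L²)/(6L)=-13 = (6·8²/(2·16)+(-13))/100000 = -1/100000 rad
Load 2 — triangular load w₀=9 kN/m (0→w₀ over full span):
  θ_2 = -w₀(7L⁴-30L²x²+15x⁴)/(360LEI) = -9·(7·16⁴-30·16²·8²+15·8⁴)/(360·16·100000) = -7/15625 rad
Load 3 — point force P=2 kN at a=4 m (b=L-a=12):
  θ_3 = -Pa(2L²-6Lx+3x²+a²)/(6LEI)  [x>a] = -2·4·(2·16²-6·16·8+3·8²+4²)/(6·16·100000) = 1/25000 rad
Superposition: θ = Σ θ_i = -209/500000 rad ≈ -0.000418 rad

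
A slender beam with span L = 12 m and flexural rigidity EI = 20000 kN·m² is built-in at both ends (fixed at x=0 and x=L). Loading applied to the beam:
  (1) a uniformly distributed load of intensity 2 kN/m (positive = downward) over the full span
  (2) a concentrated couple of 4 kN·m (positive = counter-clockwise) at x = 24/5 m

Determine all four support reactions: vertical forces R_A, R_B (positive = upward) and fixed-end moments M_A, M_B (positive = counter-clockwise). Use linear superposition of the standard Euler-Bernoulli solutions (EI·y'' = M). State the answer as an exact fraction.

Load 1 — uniform load w=2 kN/m over full span:
  R_A = wL/2 = 2·12/2 = 12 kN
  M_A = wL²/12 = 2·12²/12 = 24 kN·m
  R_B = wL/2 = 2·12/2 = 12 kN
  M_B = -wL²/12 = -2·12²/12 = -24 kN·m
Load 2 — applied couple M₀=4 kN·m at a=24/5 m (b=L-a=36/5):
  R_A = 6M₀ab/L³ = 6·4·(24/5)·(36/5)/12³ = 12/25 kN
  M_A = M₀b(2a-b)/L² = 4·(36/5)·(2·(24/5)-(36/5))/12² = 12/25 kN·m
  R_B = -6M₀ab/L³ = -6·4·(24/5)·(36/5)/12³ = -12/25 kN
  M_B = M₀a(2b-a)/L² = 4·(24/5)·(2·(36/5)-(24/5))/12² = 32/25 kN·m
Superposition: R_A = 312/25 kN, M_A = 612/25 kN·m, R_B = 288/25 kN, M_B = -568/25 kN·m

R_A = 312/25 kN, M_A = 612/25 kN·m, R_B = 288/25 kN, M_B = -568/25 kN·m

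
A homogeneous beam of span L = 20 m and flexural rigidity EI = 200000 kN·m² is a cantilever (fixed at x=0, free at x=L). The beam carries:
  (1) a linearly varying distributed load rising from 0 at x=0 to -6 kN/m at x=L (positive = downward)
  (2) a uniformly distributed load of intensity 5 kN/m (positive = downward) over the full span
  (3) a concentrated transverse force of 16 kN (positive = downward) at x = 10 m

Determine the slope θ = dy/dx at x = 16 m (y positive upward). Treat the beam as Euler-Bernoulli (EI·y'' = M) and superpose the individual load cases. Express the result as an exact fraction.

Load 1 — triangular load w₀=-6 kN/m (0→w₀ over full span):
  θ_1 = (w₀Lx²/4-w₀L²x/3-w₀x⁴/(24L))/EI = ((-6)·20·16²/4-(-6)·20²·16/3-(-6)·16⁴/(24·20))/200000 = 464/15625 rad
Load 2 — uniform load w=5 kN/m over full span:
  θ_2 = -wx(x²-3Lx+3L²)/(6EI) = -5·16·(16²-3·20·16+3·20²)/(6·200000) = -62/1875 rad
Load 3 — point force P=16 kN at a=10 m (b=L-a=10):
  θ_3 = -Pa²/(2EI)  [x>a] = -16·10²/(2·200000) = -1/250 rad
Superposition: θ = Σ θ_i = -691/93750 rad ≈ -0.007371 rad

θ(16) = -691/93750 rad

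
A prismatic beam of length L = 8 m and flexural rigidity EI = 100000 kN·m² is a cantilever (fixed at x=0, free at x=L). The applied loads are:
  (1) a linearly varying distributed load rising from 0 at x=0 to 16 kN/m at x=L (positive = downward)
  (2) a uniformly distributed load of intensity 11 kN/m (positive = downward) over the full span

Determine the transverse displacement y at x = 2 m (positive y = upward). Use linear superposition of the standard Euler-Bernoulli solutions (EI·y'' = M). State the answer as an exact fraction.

Load 1 — triangular load w₀=16 kN/m (0→w₀ over full span):
  y_1 = (w₀Lx³/12-w₀L²x²/6-w₀x⁵/(120L))/EI = (16·8·2³/12-16·8²·2²/6-16·2⁵/(120·8))/100000 = -1121/187500 m
Load 2 — uniform load w=11 kN/m over full span:
  y_2 = -wx²(x²-4Lx+6L²)/(24EI) = -11·2²·(2²-4·8·2+6·8²)/(24·100000) = -297/50000 m
Superposition: y = Σ y_i = -8939/750000 m ≈ -0.011919 m

y(2) = -8939/750000 m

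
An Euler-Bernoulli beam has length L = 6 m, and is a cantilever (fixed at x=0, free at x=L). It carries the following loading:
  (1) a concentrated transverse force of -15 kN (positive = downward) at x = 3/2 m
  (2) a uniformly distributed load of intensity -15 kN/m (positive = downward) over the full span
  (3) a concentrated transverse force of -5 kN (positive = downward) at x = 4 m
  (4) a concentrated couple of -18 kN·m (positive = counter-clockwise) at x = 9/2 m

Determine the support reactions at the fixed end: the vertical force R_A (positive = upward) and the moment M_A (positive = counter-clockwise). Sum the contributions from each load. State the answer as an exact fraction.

Load 1 — point force P=-15 kN at a=3/2 m (b=L-a=9/2):
  R_A = P = (-15) = -15 kN
  M_A = Pa = (-15)·(3/2) = -45/2 kN·m
Load 2 — uniform load w=-15 kN/m over full span:
  R_A = wL = (-15)·6 = -90 kN
  M_A = wL²/2 = (-15)·6²/2 = -270 kN·m
Load 3 — point force P=-5 kN at a=4 m (b=L-a=2):
  R_A = P = (-5) = -5 kN
  M_A = Pa = (-5)·4 = -20 kN·m
Load 4 — applied couple M₀=-18 kN·m at a=9/2 m (b=L-a=3/2):
  R_A = 0 kN
  M_A = -M₀ = -(-18) = 18 kN·m
Superposition: R_A = -110 kN, M_A = -589/2 kN·m

R_A = -110 kN, M_A = -589/2 kN·m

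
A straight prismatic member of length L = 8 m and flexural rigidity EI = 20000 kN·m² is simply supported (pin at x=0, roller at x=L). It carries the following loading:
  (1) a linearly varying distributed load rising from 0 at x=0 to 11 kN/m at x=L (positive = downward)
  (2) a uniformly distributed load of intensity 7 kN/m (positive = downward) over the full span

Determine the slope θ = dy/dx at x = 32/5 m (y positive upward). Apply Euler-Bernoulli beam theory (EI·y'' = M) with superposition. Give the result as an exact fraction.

θ(32/5) = 37444/3515625 rad

Load 1 — triangular load w₀=11 kN/m (0→w₀ over full span):
  θ_1 = -w₀(7L⁴-30L²x²+15x⁴)/(360LEI) = -11·(7·8⁴-30·8²·(32/5)²+15·(32/5)⁴)/(360·8·20000) = 16654/3515625 rad
Load 2 — uniform load w=7 kN/m over full span:
  θ_2 = -w(L³-6Lx²+4x³)/(24EI) = -7·(8³-6·8·(32/5)²+4·(32/5)³)/(24·20000) = 462/78125 rad
Superposition: θ = Σ θ_i = 37444/3515625 rad ≈ 0.010651 rad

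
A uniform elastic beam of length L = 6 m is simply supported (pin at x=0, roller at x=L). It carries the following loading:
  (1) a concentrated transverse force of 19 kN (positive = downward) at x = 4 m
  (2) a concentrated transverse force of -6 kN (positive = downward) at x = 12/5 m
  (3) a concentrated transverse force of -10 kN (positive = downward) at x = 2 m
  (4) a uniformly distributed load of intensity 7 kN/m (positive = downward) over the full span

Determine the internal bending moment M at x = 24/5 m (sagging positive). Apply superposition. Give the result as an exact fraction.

M(24/5) = 712/25 kN·m

Load 1 — point force P=19 kN at a=4 m (b=L-a=2):
  M_1 = Pa(L-x)/L  [x>a] = 19·4·(6-(24/5))/6 = 76/5 kN·m
Load 2 — point force P=-6 kN at a=12/5 m (b=L-a=18/5):
  M_2 = Pa(L-x)/L  [x>a] = (-6)·(12/5)·(6-(24/5))/6 = -72/25 kN·m
Load 3 — point force P=-10 kN at a=2 m (b=L-a=4):
  M_3 = Pa(L-x)/L  [x>a] = (-10)·2·(6-(24/5))/6 = -4 kN·m
Load 4 — uniform load w=7 kN/m over full span:
  M_4 = wx(L-x)/2 = 7·(24/5)·(6-(24/5))/2 = 504/25 kN·m
Superposition: M = Σ M_i = 712/25 kN·m ≈ 28.480000 kN·m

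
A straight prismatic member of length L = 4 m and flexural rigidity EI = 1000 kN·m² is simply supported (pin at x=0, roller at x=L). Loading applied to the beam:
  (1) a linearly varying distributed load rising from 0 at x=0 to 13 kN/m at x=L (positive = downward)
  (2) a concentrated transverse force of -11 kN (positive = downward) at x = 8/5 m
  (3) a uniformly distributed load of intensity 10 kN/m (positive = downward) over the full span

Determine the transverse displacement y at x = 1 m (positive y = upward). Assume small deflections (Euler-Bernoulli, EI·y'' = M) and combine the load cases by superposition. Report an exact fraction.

Load 1 — triangular load w₀=13 kN/m (0→w₀ over full span):
  y_1 = -w₀x(7L⁴-10L²x²+3x⁴)/(360LEI) = -13·1·(7·4⁴-10·4²·1²+3·1⁴)/(360·4·1000) = -1417/96000 m
Load 2 — point force P=-11 kN at a=8/5 m (b=L-a=12/5):
  y_2 = -Pbx(L²-b²-x²)/(6LEI)  [x≤a] = -(-11)·(12/5)·1·(4²-(12/5)²-1²)/(6·4·1000) = 2541/250000 m
Load 3 — uniform load w=10 kN/m over full span:
  y_3 = -wx(L³-2Lx²+x³)/(24EI) = -10·1·(4³-2·4·1²+1³)/(24·1000) = -19/800 m
Superposition: y = Σ y_i = -340157/12000000 m ≈ -0.028346 m

y(1) = -340157/12000000 m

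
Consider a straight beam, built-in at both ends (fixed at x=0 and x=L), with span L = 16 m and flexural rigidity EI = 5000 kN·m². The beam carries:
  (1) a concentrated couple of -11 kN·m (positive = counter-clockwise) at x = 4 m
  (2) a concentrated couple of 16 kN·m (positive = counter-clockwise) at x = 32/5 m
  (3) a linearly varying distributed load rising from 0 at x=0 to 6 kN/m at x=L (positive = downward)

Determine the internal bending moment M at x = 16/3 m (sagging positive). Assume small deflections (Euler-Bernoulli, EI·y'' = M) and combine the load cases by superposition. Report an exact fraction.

Load 1 — applied couple M₀=-11 kN·m at a=4 m (b=L-a=12):
  M_1 = R_Ax - M_A - M₀  [x>a] with R_A=-99/128, M_A=33/16 = (-99/128)·(16/3) - (33/16) - (-11) = 77/16 kN·m
Load 2 — applied couple M₀=16 kN·m at a=32/5 m (b=L-a=48/5):
  M_2 = R_Ax - M_A  [x≤a] with R_A=36/25, M_A=48/25 = (36/25)·(16/3) - (48/25) = 144/25 kN·m
Load 3 — triangular load w₀=6 kN/m (0→w₀ over full span):
  M_3 = 3w₀Lx/20 - w₀L²/30 - w₀x³/(6L) = 3·6·16·(16/3)/20 - 6·16²/30 - 6·(16/3)³/(6·16) = 2176/135 kN·m
Superposition: M = Σ M_i = 288263/10800 kN·m ≈ 26.691019 kN·m

M(16/3) = 288263/10800 kN·m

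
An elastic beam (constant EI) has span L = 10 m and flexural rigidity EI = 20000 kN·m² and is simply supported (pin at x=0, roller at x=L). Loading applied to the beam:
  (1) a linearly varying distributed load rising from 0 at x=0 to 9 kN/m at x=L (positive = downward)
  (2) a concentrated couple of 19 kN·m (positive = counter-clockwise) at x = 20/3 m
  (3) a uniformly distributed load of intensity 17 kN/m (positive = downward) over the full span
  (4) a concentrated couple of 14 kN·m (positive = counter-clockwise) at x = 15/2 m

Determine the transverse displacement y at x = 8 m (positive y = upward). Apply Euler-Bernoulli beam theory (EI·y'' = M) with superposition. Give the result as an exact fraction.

y(8) = -1564219/18000000 m

Load 1 — triangular load w₀=9 kN/m (0→w₀ over full span):
  y_1 = -w₀x(7L⁴-10L²x²+3x⁴)/(360LEI) = -9·8·(7·10⁴-10·10²·8²+3·8⁴)/(360·10·20000) = -1143/62500 m
Load 2 — applied couple M₀=19 kN·m at a=20/3 m (b=L-a=10/3):
  y_2 = (M₀x³/(6L)-M₀(x-a)²/2+C₁x)/EI  [x>a] with C₁=M₀(3b²-L²)/(6L)=-190/9 = (19·8³/(6·10)-19·(8-(20/3))²/2+(-190/9)·8)/20000 = -133/112500 m
Load 3 — uniform load w=17 kN/m over full span:
  y_3 = -wx(L³-2Lx²+x³)/(24EI) = -17·8·(10³-2·10·8²+8³)/(24·20000) = -493/7500 m
Load 4 — applied couple M₀=14 kN·m at a=15/2 m (b=L-a=5/2):
  y_4 = (M₀x³/(6L)-M₀(x-a)²/2+C₁x)/EI  [x>a] with C₁=M₀(3b²-L²)/(6L)=-455/24 = (14·8³/(6·10)-14·(8-(15/2))²/2+(-455/24)·8)/20000 = -679/400000 m
Superposition: y = Σ y_i = -1564219/18000000 m ≈ -0.086901 m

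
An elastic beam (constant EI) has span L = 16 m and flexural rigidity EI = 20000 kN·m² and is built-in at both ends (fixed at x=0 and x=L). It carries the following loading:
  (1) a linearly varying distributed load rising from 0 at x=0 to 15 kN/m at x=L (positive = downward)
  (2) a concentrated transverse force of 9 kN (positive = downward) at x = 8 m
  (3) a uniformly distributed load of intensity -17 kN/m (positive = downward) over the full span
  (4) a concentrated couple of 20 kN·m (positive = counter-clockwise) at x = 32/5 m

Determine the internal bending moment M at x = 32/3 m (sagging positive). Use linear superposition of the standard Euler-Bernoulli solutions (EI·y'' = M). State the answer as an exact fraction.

M(32/3) = -6982/135 kN·m

Load 1 — triangular load w₀=15 kN/m (0→w₀ over full span):
  M_1 = 3w₀Lx/20 - w₀L²/30 - w₀x³/(6L) = 3·15·16·(32/3)/20 - 15·16²/30 - 15·(32/3)³/(6·16) = 1792/27 kN·m
Load 2 — point force P=9 kN at a=8 m (b=L-a=8):
  M_2 = Pa²(a+3b)(L-x)/L³ - Pa²b/L²  [x>a] = 9·8²·(8+3·8)·(16-(32/3))/16³ - 9·8²·8/16² = 6 kN·m
Load 3 — uniform load w=-17 kN/m over full span:
  M_3 = wLx/2 - wL²/12 - wx²/2 = (-17)·16·(32/3)/2 - (-17)·16²/12 - (-17)·(32/3)²/2 = -1088/9 kN·m
Load 4 — applied couple M₀=20 kN·m at a=32/5 m (b=L-a=48/5):
  M_4 = R_Ax - M_A - M₀  [x>a] with R_A=9/5, M_A=12/5 = (9/5)·(32/3) - (12/5) - 20 = -16/5 kN·m
Superposition: M = Σ M_i = -6982/135 kN·m ≈ -51.718519 kN·m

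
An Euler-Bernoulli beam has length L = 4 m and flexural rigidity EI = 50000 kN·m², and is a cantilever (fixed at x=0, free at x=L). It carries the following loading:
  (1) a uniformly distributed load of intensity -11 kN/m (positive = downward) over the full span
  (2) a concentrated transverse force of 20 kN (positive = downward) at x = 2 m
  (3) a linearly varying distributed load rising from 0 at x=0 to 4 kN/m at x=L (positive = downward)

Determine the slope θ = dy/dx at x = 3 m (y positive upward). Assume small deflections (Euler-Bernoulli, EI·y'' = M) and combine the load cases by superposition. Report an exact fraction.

Load 1 — uniform load w=-11 kN/m over full span:
  θ_1 = -wx(x²-3Lx+3L²)/(6EI) = -(-11)·3·(3²-3·4·3+3·4²)/(6·50000) = 231/100000 rad
Load 2 — point force P=20 kN at a=2 m (b=L-a=2):
  θ_2 = -Pa²/(2EI)  [x>a] = -20·2²/(2·50000) = -1/1250 rad
Load 3 — triangular load w₀=4 kN/m (0→w₀ over full span):
  θ_3 = (w₀Lx²/4-w₀L²x/3-w₀x⁴/(24L))/EI = (4·4·3²/4-4·4²·3/3-4·3⁴/(24·4))/50000 = -251/400000 rad
Superposition: θ = Σ θ_i = 353/400000 rad ≈ 0.000883 rad

θ(3) = 353/400000 rad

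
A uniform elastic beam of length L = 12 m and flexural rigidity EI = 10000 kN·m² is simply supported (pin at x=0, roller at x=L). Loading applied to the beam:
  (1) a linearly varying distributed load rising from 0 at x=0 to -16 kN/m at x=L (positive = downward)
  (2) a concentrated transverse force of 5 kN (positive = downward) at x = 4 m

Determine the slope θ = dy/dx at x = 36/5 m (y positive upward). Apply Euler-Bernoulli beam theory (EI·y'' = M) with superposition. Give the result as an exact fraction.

Load 1 — triangular load w₀=-16 kN/m (0→w₀ over full span):
  θ_1 = -w₀(7L⁴-30L²x²+15x⁴)/(360LEI) = -(-16)·(7·12⁴-30·12²·(36/5)²+15·(36/5)⁴)/(360·12·10000) = -5568/390625 rad
Load 2 — point force P=5 kN at a=4 m (b=L-a=8):
  θ_2 = -Pa(2L²-6Lx+3x²+a²)/(6LEI)  [x>a] = -5·4·(2·12²-6·12·(36/5)+3·(36/5)²+4²)/(6·12·10000) = 46/28125 rad
Superposition: θ = Σ θ_i = -44362/3515625 rad ≈ -0.012619 rad

θ(36/5) = -44362/3515625 rad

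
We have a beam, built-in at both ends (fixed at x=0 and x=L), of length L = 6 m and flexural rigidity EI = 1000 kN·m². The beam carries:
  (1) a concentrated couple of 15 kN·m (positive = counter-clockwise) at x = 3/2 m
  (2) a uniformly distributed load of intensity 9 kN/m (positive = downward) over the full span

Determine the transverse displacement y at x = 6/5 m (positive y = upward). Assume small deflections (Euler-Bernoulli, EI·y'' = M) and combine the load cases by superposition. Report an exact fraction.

y(6/5) = -48033/5000000 m

Load 1 — applied couple M₀=15 kN·m at a=3/2 m (b=L-a=9/2):
  y_1 = (R_Ax³/6 - M_Ax²/2)/EI  [x≤a] with R_A=45/16, M_A=-45/16 = ((45/16)·(6/5)³/6 - (-45/16)·(6/5)²/2)/1000 = 567/200000 m
Load 2 — uniform load w=9 kN/m over full span:
  y_2 = -wx²(L-x)²/(24EI) = -9·(6/5)²·(6-(6/5))²/(24·1000) = -972/78125 m
Superposition: y = Σ y_i = -48033/5000000 m ≈ -0.009607 m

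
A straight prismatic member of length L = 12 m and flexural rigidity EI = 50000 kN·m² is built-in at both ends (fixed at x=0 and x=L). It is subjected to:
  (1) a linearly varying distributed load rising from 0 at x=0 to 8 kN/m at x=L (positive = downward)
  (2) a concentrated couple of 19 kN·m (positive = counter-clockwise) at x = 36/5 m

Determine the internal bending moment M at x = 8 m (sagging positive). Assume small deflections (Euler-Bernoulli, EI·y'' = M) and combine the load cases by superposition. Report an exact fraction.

Load 1 — triangular load w₀=8 kN/m (0→w₀ over full span):
  M_1 = 3w₀Lx/20 - w₀L²/30 - w₀x³/(6L) = 3·8·12·8/20 - 8·12²/30 - 8·8³/(6·12) = 896/45 kN·m
Load 2 — applied couple M₀=19 kN·m at a=36/5 m (b=L-a=24/5):
  M_2 = R_Ax - M_A - M₀  [x>a] with R_A=57/25, M_A=152/25 = (57/25)·8 - (152/25) - 19 = -171/25 kN·m
Superposition: M = Σ M_i = 2941/225 kN·m ≈ 13.071111 kN·m

M(8) = 2941/225 kN·m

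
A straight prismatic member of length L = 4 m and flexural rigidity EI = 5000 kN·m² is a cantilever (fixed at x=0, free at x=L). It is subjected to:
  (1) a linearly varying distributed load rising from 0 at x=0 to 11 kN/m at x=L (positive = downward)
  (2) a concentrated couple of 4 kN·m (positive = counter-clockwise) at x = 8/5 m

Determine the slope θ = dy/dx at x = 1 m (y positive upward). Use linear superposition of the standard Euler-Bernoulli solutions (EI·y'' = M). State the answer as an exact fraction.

θ(1) = -1401/160000 rad

Load 1 — triangular load w₀=11 kN/m (0→w₀ over full span):
  θ_1 = (w₀Lx²/4-w₀L²x/3-w₀x⁴/(24L))/EI = (11·4·1²/4-11·4²·1/3-11·1⁴/(24·4))/5000 = -1529/160000 rad
Load 2 — applied couple M₀=4 kN·m at a=8/5 m (b=L-a=12/5):
  θ_2 = M₀x/EI  [x≤a] = 4·1/5000 = 1/1250 rad
Superposition: θ = Σ θ_i = -1401/160000 rad ≈ -0.008756 rad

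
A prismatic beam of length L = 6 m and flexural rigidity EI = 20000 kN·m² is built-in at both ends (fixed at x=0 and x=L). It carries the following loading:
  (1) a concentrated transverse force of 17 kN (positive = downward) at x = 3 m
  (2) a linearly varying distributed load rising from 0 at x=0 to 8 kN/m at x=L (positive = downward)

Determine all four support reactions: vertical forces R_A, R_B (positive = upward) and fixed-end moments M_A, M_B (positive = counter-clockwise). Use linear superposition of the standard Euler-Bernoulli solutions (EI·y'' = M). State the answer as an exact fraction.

R_A = 157/10 kN, M_A = 447/20 kN·m, R_B = 253/10 kN, M_B = -543/20 kN·m

Load 1 — point force P=17 kN at a=3 m (b=L-a=3):
  R_A = Pb²(3a+b)/L³ = 17·3²·(3·3+3)/6³ = 17/2 kN
  M_A = Pab²/L² = 17·3·3²/6² = 51/4 kN·m
  R_B = Pa²(a+3b)/L³ = 17·3²·(3+3·3)/6³ = 17/2 kN
  M_B = -Pa²b/L² = -17·3²·3/6² = -51/4 kN·m
Load 2 — triangular load w₀=8 kN/m (0→w₀ over full span):
  R_A = 3w₀L/20 = 3·8·6/20 = 36/5 kN
  M_A = w₀L²/30 = 8·6²/30 = 48/5 kN·m
  R_B = 7w₀L/20 = 7·8·6/20 = 84/5 kN
  M_B = -w₀L²/20 = -8·6²/20 = -72/5 kN·m
Superposition: R_A = 157/10 kN, M_A = 447/20 kN·m, R_B = 253/10 kN, M_B = -543/20 kN·m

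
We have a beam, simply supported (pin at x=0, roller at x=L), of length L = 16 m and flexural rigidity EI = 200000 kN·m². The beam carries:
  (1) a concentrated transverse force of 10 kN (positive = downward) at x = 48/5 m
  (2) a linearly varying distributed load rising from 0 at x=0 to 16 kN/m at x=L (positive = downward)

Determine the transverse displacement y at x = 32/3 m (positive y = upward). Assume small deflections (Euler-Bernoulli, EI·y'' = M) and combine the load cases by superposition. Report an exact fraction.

y(32/3) = -1946432/56953125 m

Load 1 — point force P=10 kN at a=48/5 m (b=L-a=32/5):
  y_1 = -Pa(L-x)(2Lx-a²-x²)/(6LEI)  [x>a] = -10·(48/5)·(16-(32/3))·(2·16·(32/3)-(48/5)²-(32/3)²)/(6·16·200000) = -7616/2109375 m
Load 2 — triangular load w₀=16 kN/m (0→w₀ over full span):
  y_2 = -w₀x(7L⁴-10L²x²+3x⁴)/(360LEI) = -16·(32/3)·(7·16⁴-10·16²·(32/3)²+3·(32/3)⁴)/(360·16·200000) = -69632/2278125 m
Superposition: y = Σ y_i = -1946432/56953125 m ≈ -0.034176 m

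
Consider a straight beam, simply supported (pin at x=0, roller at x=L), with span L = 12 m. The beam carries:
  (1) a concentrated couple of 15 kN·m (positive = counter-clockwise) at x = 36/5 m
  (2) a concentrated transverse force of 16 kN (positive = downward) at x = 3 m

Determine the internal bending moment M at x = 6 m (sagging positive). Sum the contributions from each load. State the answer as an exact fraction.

Load 1 — applied couple M₀=15 kN·m at a=36/5 m (b=L-a=24/5):
  M_1 = M₀x/L  [x≤a] = 15·6/12 = 15/2 kN·m
Load 2 — point force P=16 kN at a=3 m (b=L-a=9):
  M_2 = Pa(L-x)/L  [x>a] = 16·3·(12-6)/12 = 24 kN·m
Superposition: M = Σ M_i = 63/2 kN·m ≈ 31.500000 kN·m

M(6) = 63/2 kN·m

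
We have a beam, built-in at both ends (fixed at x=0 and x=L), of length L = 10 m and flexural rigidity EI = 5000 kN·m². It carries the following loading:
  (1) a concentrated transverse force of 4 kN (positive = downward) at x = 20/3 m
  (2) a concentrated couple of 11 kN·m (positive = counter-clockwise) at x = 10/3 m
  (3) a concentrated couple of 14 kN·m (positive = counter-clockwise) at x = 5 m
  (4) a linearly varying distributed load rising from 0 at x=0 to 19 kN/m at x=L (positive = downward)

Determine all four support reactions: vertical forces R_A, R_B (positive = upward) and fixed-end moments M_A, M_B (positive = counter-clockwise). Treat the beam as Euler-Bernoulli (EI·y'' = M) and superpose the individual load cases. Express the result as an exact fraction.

Load 1 — point force P=4 kN at a=20/3 m (b=L-a=10/3):
  R_A = Pb²(3a+b)/L³ = 4·(10/3)²·(3·(20/3)+(10/3))/10³ = 28/27 kN
  M_A = Pab²/L² = 4·(20/3)·(10/3)²/10² = 80/27 kN·m
  R_B = Pa²(a+3b)/L³ = 4·(20/3)²·((20/3)+3·(10/3))/10³ = 80/27 kN
  M_B = -Pa²b/L² = -4·(20/3)²·(10/3)/10² = -160/27 kN·m
Load 2 — applied couple M₀=11 kN·m at a=10/3 m (b=L-a=20/3):
  R_A = 6M₀ab/L³ = 6·11·(10/3)·(20/3)/10³ = 22/15 kN
  M_A = M₀b(2a-b)/L² = 11·(20/3)·(2·(10/3)-(20/3))/10² = 0 kN·m
  R_B = -6M₀ab/L³ = -6·11·(10/3)·(20/3)/10³ = -22/15 kN
  M_B = M₀a(2b-a)/L² = 11·(10/3)·(2·(20/3)-(10/3))/10² = 11/3 kN·m
Load 3 — applied couple M₀=14 kN·m at a=5 m (b=L-a=5):
  R_A = 6M₀ab/L³ = 6·14·5·5/10³ = 21/10 kN
  M_A = M₀b(2a-b)/L² = 14·5·(2·5-5)/10² = 7/2 kN·m
  R_B = -6M₀ab/L³ = -6·14·5·5/10³ = -21/10 kN
  M_B = M₀a(2b-a)/L² = 14·5·(2·5-5)/10² = 7/2 kN·m
Load 4 — triangular load w₀=19 kN/m (0→w₀ over full span):
  R_A = 3w₀L/20 = 3·19·10/20 = 57/2 kN
  M_A = w₀L²/30 = 19·10²/30 = 190/3 kN·m
  R_B = 7w₀L/20 = 7·19·10/20 = 133/2 kN
  M_B = -w₀L²/20 = -19·10²/20 = -95 kN·m
Superposition: R_A = 4469/135 kN, M_A = 3769/54 kN·m, R_B = 8896/135 kN, M_B = -5063/54 kN·m

R_A = 4469/135 kN, M_A = 3769/54 kN·m, R_B = 8896/135 kN, M_B = -5063/54 kN·m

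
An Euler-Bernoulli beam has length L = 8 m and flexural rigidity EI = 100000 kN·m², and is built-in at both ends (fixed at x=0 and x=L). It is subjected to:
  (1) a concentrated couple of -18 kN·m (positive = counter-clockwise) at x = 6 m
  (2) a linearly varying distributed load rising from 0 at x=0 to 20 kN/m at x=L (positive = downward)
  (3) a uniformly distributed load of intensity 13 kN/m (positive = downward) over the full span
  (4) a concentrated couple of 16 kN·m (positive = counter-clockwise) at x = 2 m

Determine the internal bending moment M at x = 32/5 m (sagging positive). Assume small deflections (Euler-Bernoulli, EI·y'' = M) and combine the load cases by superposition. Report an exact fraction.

M(32/5) = 931/120 kN·m

Load 1 — applied couple M₀=-18 kN·m at a=6 m (b=L-a=2):
  M_1 = R_Ax - M_A - M₀  [x>a] with R_A=-81/32, M_A=-45/8 = (-81/32)·(32/5) - (-45/8) - (-18) = 297/40 kN·m
Load 2 — triangular load w₀=20 kN/m (0→w₀ over full span):
  M_2 = 3w₀Lx/20 - w₀L²/30 - w₀x³/(6L) = 3·20·8·(32/5)/20 - 20·8²/30 - 20·(32/5)³/(6·8) = 128/75 kN·m
Load 3 — uniform load w=13 kN/m over full span:
  M_3 = wLx/2 - wL²/12 - wx²/2 = 13·8·(32/5)/2 - 13·8²/12 - 13·(32/5)²/2 = -208/75 kN·m
Load 4 — applied couple M₀=16 kN·m at a=2 m (b=L-a=6):
  M_4 = R_Ax - M_A - M₀  [x>a] with R_A=9/4, M_A=-3 = (9/4)·(32/5) - (-3) - 16 = 7/5 kN·m
Superposition: M = Σ M_i = 931/120 kN·m ≈ 7.758333 kN·m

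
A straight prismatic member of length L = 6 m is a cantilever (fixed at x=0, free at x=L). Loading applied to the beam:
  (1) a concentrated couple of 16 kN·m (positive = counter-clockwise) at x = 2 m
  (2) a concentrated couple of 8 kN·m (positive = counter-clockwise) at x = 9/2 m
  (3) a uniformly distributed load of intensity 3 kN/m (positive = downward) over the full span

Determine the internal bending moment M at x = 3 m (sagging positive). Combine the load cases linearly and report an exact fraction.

M(3) = -11/2 kN·m

Load 1 — applied couple M₀=16 kN·m at a=2 m (b=L-a=4):
  M_1 = 0  [x>a] = 0 kN·m
Load 2 — applied couple M₀=8 kN·m at a=9/2 m (b=L-a=3/2):
  M_2 = M₀  [x≤a] = 8 = 8 kN·m
Load 3 — uniform load w=3 kN/m over full span:
  M_3 = -w(L-x)²/2 = -3·(6-3)²/2 = -27/2 kN·m
Superposition: M = Σ M_i = -11/2 kN·m ≈ -5.500000 kN·m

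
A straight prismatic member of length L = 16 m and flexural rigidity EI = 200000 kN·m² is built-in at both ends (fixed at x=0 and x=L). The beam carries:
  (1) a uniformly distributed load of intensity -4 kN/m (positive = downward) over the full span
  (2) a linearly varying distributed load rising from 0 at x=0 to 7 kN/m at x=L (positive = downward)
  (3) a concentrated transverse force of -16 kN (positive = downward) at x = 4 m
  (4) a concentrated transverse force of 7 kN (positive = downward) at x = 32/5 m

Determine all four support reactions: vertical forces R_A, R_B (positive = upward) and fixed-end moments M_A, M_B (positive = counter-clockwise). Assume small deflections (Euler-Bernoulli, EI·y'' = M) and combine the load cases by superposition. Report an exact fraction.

Load 1 — uniform load w=-4 kN/m over full span:
  R_A = wL/2 = (-4)·16/2 = -32 kN
  M_A = wL²/12 = (-4)·16²/12 = -256/3 kN·m
  R_B = wL/2 = (-4)·16/2 = -32 kN
  M_B = -wL²/12 = -(-4)·16²/12 = 256/3 kN·m
Load 2 — triangular load w₀=7 kN/m (0→w₀ over full span):
  R_A = 3w₀L/20 = 3·7·16/20 = 84/5 kN
  M_A = w₀L²/30 = 7·16²/30 = 896/15 kN·m
  R_B = 7w₀L/20 = 7·7·16/20 = 196/5 kN
  M_B = -w₀L²/20 = -7·16²/20 = -448/5 kN·m
Load 3 — point force P=-16 kN at a=4 m (b=L-a=12):
  R_A = Pb²(3a+b)/L³ = (-16)·12²·(3·4+12)/16³ = -27/2 kN
  M_A = Pab²/L² = (-16)·4·12²/16² = -36 kN·m
  R_B = Pa²(a+3b)/L³ = (-16)·4²·(4+3·12)/16³ = -5/2 kN
  M_B = -Pa²b/L² = -(-16)·4²·12/16² = 12 kN·m
Load 4 — point force P=7 kN at a=32/5 m (b=L-a=48/5):
  R_A = Pb²(3a+b)/L³ = 7·(48/5)²·(3·(32/5)+(48/5))/16³ = 567/125 kN
  M_A = Pab²/L² = 7·(32/5)·(48/5)²/16² = 2016/125 kN·m
  R_B = Pa²(a+3b)/L³ = 7·(32/5)²·((32/5)+3·(48/5))/16³ = 308/125 kN
  M_B = -Pa²b/L² = -7·(32/5)²·(48/5)/16² = -1344/125 kN·m
Superposition: R_A = -6041/250 kN, M_A = -5684/125 kN·m, R_B = 1791/250 kN, M_B = -1132/375 kN·m

R_A = -6041/250 kN, M_A = -5684/125 kN·m, R_B = 1791/250 kN, M_B = -1132/375 kN·m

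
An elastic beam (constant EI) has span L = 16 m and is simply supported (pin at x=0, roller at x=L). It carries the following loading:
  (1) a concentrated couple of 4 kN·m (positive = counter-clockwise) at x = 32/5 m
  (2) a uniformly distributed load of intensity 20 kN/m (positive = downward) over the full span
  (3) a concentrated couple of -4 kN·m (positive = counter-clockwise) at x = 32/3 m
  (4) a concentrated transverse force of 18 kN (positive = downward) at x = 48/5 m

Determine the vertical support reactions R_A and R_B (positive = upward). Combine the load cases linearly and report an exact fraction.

Load 1 — applied couple M₀=4 kN·m at a=32/5 m (b=L-a=48/5):
  R_A = M₀/L = 4/16 = 1/4 kN
  R_B = -M₀/L = -4/16 = -1/4 kN
Load 2 — uniform load w=20 kN/m over full span:
  R_A = wL/2 = 20·16/2 = 160 kN
  R_B = wL/2 = 20·16/2 = 160 kN
Load 3 — applied couple M₀=-4 kN·m at a=32/3 m (b=L-a=16/3):
  R_A = M₀/L = (-4)/16 = -1/4 kN
  R_B = -M₀/L = -(-4)/16 = 1/4 kN
Load 4 — point force P=18 kN at a=48/5 m (b=L-a=32/5):
  R_A = Pb/L = 18·(32/5)/16 = 36/5 kN
  R_B = Pa/L = 18·(48/5)/16 = 54/5 kN
Superposition: R_A = 836/5 kN, R_B = 854/5 kN

R_A = 836/5 kN, R_B = 854/5 kN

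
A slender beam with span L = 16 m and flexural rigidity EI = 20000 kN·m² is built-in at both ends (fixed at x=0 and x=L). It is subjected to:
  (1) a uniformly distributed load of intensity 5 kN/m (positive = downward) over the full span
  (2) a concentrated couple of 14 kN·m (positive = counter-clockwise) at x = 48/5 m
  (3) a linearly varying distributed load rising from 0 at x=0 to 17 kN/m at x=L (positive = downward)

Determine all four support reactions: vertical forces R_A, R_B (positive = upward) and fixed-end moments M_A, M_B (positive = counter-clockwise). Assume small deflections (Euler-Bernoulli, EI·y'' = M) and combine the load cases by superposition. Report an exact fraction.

R_A = 4103/50 kN, M_A = 19216/75 kN·m, R_B = 6697/50 kN, M_B = -24194/75 kN·m

Load 1 — uniform load w=5 kN/m over full span:
  R_A = wL/2 = 5·16/2 = 40 kN
  M_A = wL²/12 = 5·16²/12 = 320/3 kN·m
  R_B = wL/2 = 5·16/2 = 40 kN
  M_B = -wL²/12 = -5·16²/12 = -320/3 kN·m
Load 2 — applied couple M₀=14 kN·m at a=48/5 m (b=L-a=32/5):
  R_A = 6M₀ab/L³ = 6·14·(48/5)·(32/5)/16³ = 63/50 kN
  M_A = M₀b(2a-b)/L² = 14·(32/5)·(2·(48/5)-(32/5))/16² = 112/25 kN·m
  R_B = -6M₀ab/L³ = -6·14·(48/5)·(32/5)/16³ = -63/50 kN
  M_B = M₀a(2b-a)/L² = 14·(48/5)·(2·(32/5)-(48/5))/16² = 42/25 kN·m
Load 3 — triangular load w₀=17 kN/m (0→w₀ over full span):
  R_A = 3w₀L/20 = 3·17·16/20 = 204/5 kN
  M_A = w₀L²/30 = 17·16²/30 = 2176/15 kN·m
  R_B = 7w₀L/20 = 7·17·16/20 = 476/5 kN
  M_B = -w₀L²/20 = -17·16²/20 = -1088/5 kN·m
Superposition: R_A = 4103/50 kN, M_A = 19216/75 kN·m, R_B = 6697/50 kN, M_B = -24194/75 kN·m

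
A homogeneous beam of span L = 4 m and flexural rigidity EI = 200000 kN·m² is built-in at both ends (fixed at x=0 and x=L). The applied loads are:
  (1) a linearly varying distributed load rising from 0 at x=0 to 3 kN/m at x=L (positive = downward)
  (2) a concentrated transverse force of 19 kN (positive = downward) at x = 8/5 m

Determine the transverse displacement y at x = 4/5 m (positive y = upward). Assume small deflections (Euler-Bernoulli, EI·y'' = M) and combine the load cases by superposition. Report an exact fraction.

y(4/5) = -1373/97656250 m

Load 1 — triangular load w₀=3 kN/m (0→w₀ over full span):
  y_1 = -w₀x²(L-x)²(x+2L)/(120LEI) = -3·(4/5)²·(4-(4/5))²·((4/5)+2·4)/(120·4·200000) = -88/48828125 m
Load 2 — point force P=19 kN at a=8/5 m (b=L-a=12/5):
  y_2 = -Pb²x²(3aL-(3a+b)x)/(6L³EI)  [x≤a] = -19·(12/5)²·(4/5)²·(3·(8/5)·4-(3·(8/5)+(12/5))·(4/5))/(6·4³·200000) = -1197/97656250 m
Superposition: y = Σ y_i = -1373/97656250 m ≈ -0.000014 m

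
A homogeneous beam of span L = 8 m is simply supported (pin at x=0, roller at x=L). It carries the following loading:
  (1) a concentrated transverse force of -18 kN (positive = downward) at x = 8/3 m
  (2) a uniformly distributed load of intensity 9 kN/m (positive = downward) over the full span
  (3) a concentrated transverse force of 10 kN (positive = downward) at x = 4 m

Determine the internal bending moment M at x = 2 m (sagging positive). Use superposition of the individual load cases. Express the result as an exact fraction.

Load 1 — point force P=-18 kN at a=8/3 m (b=L-a=16/3):
  M_1 = Pbx/L  [x≤a] = (-18)·(16/3)·2/8 = -24 kN·m
Load 2 — uniform load w=9 kN/m over full span:
  M_2 = wx(L-x)/2 = 9·2·(8-2)/2 = 54 kN·m
Load 3 — point force P=10 kN at a=4 m (b=L-a=4):
  M_3 = Pbx/L  [x≤a] = 10·4·2/8 = 10 kN·m
Superposition: M = Σ M_i = 40 kN·m ≈ 40.000000 kN·m

M(2) = 40 kN·m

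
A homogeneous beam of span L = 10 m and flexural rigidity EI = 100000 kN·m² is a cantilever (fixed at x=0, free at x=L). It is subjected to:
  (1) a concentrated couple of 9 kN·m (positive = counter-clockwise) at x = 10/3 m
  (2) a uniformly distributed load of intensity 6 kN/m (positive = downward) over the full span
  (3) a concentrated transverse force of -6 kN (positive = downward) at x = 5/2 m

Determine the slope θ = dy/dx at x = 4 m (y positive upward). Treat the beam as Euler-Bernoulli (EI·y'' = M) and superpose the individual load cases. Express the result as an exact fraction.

Load 1 — applied couple M₀=9 kN·m at a=10/3 m (b=L-a=20/3):
  θ_1 = M₀a/EI  [x>a] = 9·(10/3)/100000 = 3/10000 rad
Load 2 — uniform load w=6 kN/m over full span:
  θ_2 = -wx(x²-3Lx+3L²)/(6EI) = -6·4·(4²-3·10·4+3·10²)/(6·100000) = -49/6250 rad
Load 3 — point force P=-6 kN at a=5/2 m (b=L-a=15/2):
  θ_3 = -Pa²/(2EI)  [x>a] = -(-6)·(5/2)²/(2·100000) = 3/16000 rad
Superposition: θ = Σ θ_i = -2941/400000 rad ≈ -0.007352 rad

θ(4) = -2941/400000 rad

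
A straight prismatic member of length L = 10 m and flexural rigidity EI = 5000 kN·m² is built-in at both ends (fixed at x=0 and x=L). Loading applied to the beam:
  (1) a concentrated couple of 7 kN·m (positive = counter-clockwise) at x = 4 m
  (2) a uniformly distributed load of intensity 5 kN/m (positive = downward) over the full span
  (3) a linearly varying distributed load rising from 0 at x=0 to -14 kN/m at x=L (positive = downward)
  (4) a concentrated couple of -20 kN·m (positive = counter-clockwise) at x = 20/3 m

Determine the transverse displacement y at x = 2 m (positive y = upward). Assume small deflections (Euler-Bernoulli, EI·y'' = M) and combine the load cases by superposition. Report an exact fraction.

Load 1 — applied couple M₀=7 kN·m at a=4 m (b=L-a=6):
  y_1 = (R_Ax³/6 - M_Ax²/2)/EI  [x≤a] with R_A=126/125, M_A=21/25 = ((126/125)·2³/6 - (21/25)·2²/2)/5000 = -21/312500 m
Load 2 — uniform load w=5 kN/m over full span:
  y_2 = -wx²(L-x)²/(24EI) = -5·2²·(10-2)²/(24·5000) = -4/375 m
Load 3 — triangular load w₀=-14 kN/m (0→w₀ over full span):
  y_3 = -w₀x²(L-x)²(x+2L)/(120LEI) = -(-14)·2²·(10-2)²·(2+2·10)/(120·10·5000) = 616/46875 m
Load 4 — applied couple M₀=-20 kN·m at a=20/3 m (b=L-a=10/3):
  y_4 = (R_Ax³/6 - M_Ax²/2)/EI  [x≤a] with R_A=-8/3, M_A=-20/3 = ((-8/3)·2³/6 - (-20/3)·2²/2)/5000 = 11/5625 m
Superposition: y = Σ y_i = 12271/2812500 m ≈ 0.004363 m

y(2) = 12271/2812500 m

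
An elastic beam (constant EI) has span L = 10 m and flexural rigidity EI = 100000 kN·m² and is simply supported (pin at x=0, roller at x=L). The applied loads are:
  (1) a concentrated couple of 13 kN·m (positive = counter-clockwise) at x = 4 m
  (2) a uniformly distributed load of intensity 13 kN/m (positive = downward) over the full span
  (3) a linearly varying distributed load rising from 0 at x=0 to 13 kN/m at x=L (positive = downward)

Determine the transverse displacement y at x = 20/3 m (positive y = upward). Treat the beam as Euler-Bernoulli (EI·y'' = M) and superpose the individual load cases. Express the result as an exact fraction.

Load 1 — applied couple M₀=13 kN·m at a=4 m (b=L-a=6):
  y_1 = (M₀x³/(6L)-M₀(x-a)²/2+C₁x)/EI  [x>a] with C₁=M₀(3b²-L²)/(6L)=26/15 = (13·(20/3)³/(6·10)-13·((20/3)-4)²/2+(26/15)·(20/3))/100000 = 299/1012500 m
Load 2 — uniform load w=13 kN/m over full span:
  y_2 = -wx(L³-2Lx²+x³)/(24EI) = -13·(20/3)·(10³-2·10·(20/3)²+(20/3)³)/(24·100000) = -143/9720 m
Load 3 — triangular load w₀=13 kN/m (0→w₀ over full span):
  y_3 = -w₀x(7L⁴-10L²x²+3x⁴)/(360LEI) = -13·(20/3)·(7·10⁴-10·10²·(20/3)²+3·(20/3)⁴)/(360·10·100000) = -221/29160 m
Superposition: y = Σ y_i = -100217/4556250 m ≈ -0.021996 m

y(20/3) = -100217/4556250 m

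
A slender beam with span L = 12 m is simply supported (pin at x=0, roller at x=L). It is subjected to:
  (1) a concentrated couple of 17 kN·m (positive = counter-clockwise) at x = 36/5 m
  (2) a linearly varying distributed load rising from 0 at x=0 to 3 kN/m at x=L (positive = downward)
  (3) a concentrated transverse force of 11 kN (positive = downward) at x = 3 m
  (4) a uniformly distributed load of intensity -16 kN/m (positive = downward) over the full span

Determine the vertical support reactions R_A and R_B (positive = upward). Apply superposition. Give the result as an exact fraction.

R_A = -241/3 kN, R_B = -248/3 kN

Load 1 — applied couple M₀=17 kN·m at a=36/5 m (b=L-a=24/5):
  R_A = M₀/L = 17/12 kN
  R_B = -M₀/L = -17/12 kN
Load 2 — triangular load w₀=3 kN/m (0→w₀ over full span):
  R_A = w₀L/6 = 3·12/6 = 6 kN
  R_B = w₀L/3 = 3·12/3 = 12 kN
Load 3 — point force P=11 kN at a=3 m (b=L-a=9):
  R_A = Pb/L = 11·9/12 = 33/4 kN
  R_B = Pa/L = 11·3/12 = 11/4 kN
Load 4 — uniform load w=-16 kN/m over full span:
  R_A = wL/2 = (-16)·12/2 = -96 kN
  R_B = wL/2 = (-16)·12/2 = -96 kN
Superposition: R_A = -241/3 kN, R_B = -248/3 kN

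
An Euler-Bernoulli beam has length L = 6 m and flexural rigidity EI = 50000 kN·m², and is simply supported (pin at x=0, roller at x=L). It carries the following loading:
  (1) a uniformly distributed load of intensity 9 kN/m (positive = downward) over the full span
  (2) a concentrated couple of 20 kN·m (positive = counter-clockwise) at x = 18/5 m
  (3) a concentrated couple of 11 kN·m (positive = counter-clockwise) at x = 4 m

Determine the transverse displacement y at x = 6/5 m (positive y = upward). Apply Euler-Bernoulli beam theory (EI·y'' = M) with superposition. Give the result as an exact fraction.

Load 1 — uniform load w=9 kN/m over full span:
  y_1 = -wx(L³-2Lx²+x³)/(24EI) = -9·(6/5)·(6³-2·6·(6/5)²+(6/5)³)/(24·50000) = -7047/3906250 m
Load 2 — applied couple M₀=20 kN·m at a=18/5 m (b=L-a=12/5):
  y_2 = (M₀x³/(6L)+C₁x)/EI  [x≤a] with C₁=M₀(3b²-L²)/(6L)=-52/5 = (20·(6/5)³/(6·6)+(-52/5)·(6/5))/50000 = -18/78125 m
Load 3 — applied couple M₀=11 kN·m at a=4 m (b=L-a=2):
  y_3 = (M₀x³/(6L)+C₁x)/EI  [x≤a] with C₁=M₀(3b²-L²)/(6L)=-22/3 = (11·(6/5)³/(6·6)+(-22/3)·(6/5))/50000 = -517/3125000 m
Superposition: y = Σ y_i = -34373/15625000 m ≈ -0.002200 m

y(6/5) = -34373/15625000 m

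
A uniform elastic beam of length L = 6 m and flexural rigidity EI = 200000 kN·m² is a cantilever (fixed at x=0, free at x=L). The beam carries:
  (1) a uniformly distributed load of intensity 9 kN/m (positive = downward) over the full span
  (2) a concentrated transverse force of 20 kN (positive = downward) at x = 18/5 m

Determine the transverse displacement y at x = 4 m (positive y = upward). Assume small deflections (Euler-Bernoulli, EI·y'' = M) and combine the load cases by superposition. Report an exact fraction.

Load 1 — uniform load w=9 kN/m over full span:
  y_1 = -wx²(x²-4Lx+6L²)/(24EI) = -9·4²·(4²-4·6·4+6·6²)/(24·200000) = -51/12500 m
Load 2 — point force P=20 kN at a=18/5 m (b=L-a=12/5):
  y_2 = -Pa²(3x-a)/(6EI)  [x>a] = -20·(18/5)²·(3·4-(18/5))/(6·200000) = -567/312500 m
Superposition: y = Σ y_i = -921/156250 m ≈ -0.005894 m

y(4) = -921/156250 m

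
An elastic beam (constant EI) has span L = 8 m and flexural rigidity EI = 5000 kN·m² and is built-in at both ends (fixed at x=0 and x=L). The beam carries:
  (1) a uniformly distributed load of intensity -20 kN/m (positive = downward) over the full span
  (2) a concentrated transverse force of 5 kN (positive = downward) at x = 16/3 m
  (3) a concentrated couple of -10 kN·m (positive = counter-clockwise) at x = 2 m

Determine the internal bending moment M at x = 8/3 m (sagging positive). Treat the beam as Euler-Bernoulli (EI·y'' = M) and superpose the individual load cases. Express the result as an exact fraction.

Load 1 — uniform load w=-20 kN/m over full span:
  M_1 = wLx/2 - wL²/12 - wx²/2 = (-20)·8·(8/3)/2 - (-20)·8²/12 - (-20)·(8/3)²/2 = -320/9 kN·m
Load 2 — point force P=5 kN at a=16/3 m (b=L-a=8/3):
  M_2 = Pb²(3a+b)x/L³ - Pab²/L²  [x≤a] = 5·(8/3)²·(3·(16/3)+(8/3))·(8/3)/8³ - 5·(16/3)·(8/3)²/8² = 40/81 kN·m
Load 3 — applied couple M₀=-10 kN·m at a=2 m (b=L-a=6):
  M_3 = R_Ax - M_A - M₀  [x>a] with R_A=-45/32, M_A=15/8 = (-45/32)·(8/3) - (15/8) - (-10) = 35/8 kN·m
Superposition: M = Σ M_i = -19885/648 kN·m ≈ -30.686728 kN·m

M(8/3) = -19885/648 kN·m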